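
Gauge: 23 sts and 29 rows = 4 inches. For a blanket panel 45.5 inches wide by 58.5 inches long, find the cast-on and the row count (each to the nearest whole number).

Cast on 262 stitches and work 424 rows.

Stitch gauge = 23/4 = 5.75 sts/in; 45.5 × 5.75 = 261.62 → 262 sts.
Row gauge = 29/4 = 7.25 rows/in; 58.5 × 7.25 = 424.12 → 424 rows.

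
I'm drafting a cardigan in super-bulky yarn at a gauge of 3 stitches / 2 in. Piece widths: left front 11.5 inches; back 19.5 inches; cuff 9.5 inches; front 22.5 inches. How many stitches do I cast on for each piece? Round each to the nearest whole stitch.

Rate = 3/2 = 1.5 sts per in.
left front: 11.5 × 1.5 = 17.25 → 17.
back: 19.5 × 1.5 = 29.25 → 29.
cuff: 9.5 × 1.5 = 14.25 → 14.
front: 22.5 × 1.5 = 33.75 → 34.

left front 17; back 29; cuff 14; front 34.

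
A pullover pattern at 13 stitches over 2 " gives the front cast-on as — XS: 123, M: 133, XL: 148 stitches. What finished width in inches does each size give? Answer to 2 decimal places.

13/2 = 6.5 sts per in.
XS: 123 / 6.5 = 18.923 → 18.92 in.
M: 133 / 6.5 = 20.462 → 20.46 in.
XL: 148 / 6.5 = 22.769 → 22.77 in.

XS 18.92 inches; M 20.46 inches; XL 22.77 inches.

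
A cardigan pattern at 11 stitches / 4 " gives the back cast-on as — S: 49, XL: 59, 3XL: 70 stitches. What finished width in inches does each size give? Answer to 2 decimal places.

S 17.82 inches; XL 21.45 inches; 3XL 25.45 inches.

11/4 = 2.75 sts per in.
S: 49 / 2.75 = 17.818 → 17.82 in.
XL: 59 / 2.75 = 21.455 → 21.45 in.
3XL: 70 / 2.75 = 25.455 → 25.45 in.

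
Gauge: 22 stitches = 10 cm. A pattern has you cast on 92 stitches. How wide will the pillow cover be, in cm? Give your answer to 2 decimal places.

41.82 cm.

22 stitches / 10 cm = 2.2 stitches per cm.
92 / 2.2 = 41.818 cm.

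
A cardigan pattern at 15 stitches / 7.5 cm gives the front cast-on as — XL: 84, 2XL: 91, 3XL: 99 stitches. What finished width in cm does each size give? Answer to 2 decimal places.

XL 42.00 cm; 2XL 45.50 cm; 3XL 49.50 cm.

15/7.5 = 2 sts per cm.
XL: 84 / 2 = 42.000 → 42.00 cm.
2XL: 91 / 2 = 45.500 → 45.50 cm.
3XL: 99 / 2 = 49.500 → 49.50 cm.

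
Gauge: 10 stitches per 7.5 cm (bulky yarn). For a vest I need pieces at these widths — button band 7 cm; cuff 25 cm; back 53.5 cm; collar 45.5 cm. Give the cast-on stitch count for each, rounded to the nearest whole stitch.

Rate = 10/7.5 = 1.333 sts per cm.
button band: 7 × 1.333 = 9.33 → 9.
cuff: 25 × 1.333 = 33.33 → 33.
back: 53.5 × 1.333 = 71.33 → 71.
collar: 45.5 × 1.333 = 60.67 → 61.

button band 9; cuff 33; back 71; collar 61.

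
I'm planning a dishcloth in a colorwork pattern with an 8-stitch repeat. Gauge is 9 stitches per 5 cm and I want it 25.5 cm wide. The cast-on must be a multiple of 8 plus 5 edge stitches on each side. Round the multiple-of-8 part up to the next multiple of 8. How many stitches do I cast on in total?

50 stitches.

9 / 5 = 1.8 sts per cm.
25.5 × 1.8 = 45.90 sts.
Less 10 edge sts → 35.90 for the repeat.
Next multiple of 8: 40.
Add back 10 edge sts → 50.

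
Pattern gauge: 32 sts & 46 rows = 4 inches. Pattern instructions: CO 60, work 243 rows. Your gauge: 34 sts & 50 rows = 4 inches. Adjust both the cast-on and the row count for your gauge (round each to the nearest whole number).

Cast on 64 stitches; work 264 rows.

Stitches: 60 × 34/32 = 63.75 → 64.
Rows: 243 × 50/46 = 264.13 → 264.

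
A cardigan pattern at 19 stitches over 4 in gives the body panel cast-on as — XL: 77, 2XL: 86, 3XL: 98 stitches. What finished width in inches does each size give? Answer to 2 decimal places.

19/4 = 4.75 sts per in.
XL: 77 / 4.75 = 16.211 → 16.21 in.
2XL: 86 / 4.75 = 18.105 → 18.11 in.
3XL: 98 / 4.75 = 20.632 → 20.63 in.

XL 16.21 inches; 2XL 18.11 inches; 3XL 20.63 inches.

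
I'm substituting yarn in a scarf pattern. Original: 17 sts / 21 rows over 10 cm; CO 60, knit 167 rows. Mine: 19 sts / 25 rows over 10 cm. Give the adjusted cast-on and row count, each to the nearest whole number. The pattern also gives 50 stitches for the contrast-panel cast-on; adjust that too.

Cast on 67 stitches; work 199 rows; contrast-panel cast-on 56 stitches.

Stitches: 60 × 19/17 = 67.06 → 67.
Rows: 167 × 25/21 = 198.81 → 199.
contrast-panel cast-on: 50 × 19/17 = 55.88 → 56.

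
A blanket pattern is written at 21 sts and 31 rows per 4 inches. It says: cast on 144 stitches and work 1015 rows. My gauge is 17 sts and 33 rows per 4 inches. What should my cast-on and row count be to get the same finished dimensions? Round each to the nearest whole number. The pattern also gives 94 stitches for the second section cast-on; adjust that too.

Stitches: 144 × 17/21 = 116.57 → 117.
Rows: 1015 × 33/31 = 1080.48 → 1080.
second section cast-on: 94 × 17/21 = 76.10 → 76.

Cast on 117 stitches; work 1080 rows; second section cast-on 76 stitches.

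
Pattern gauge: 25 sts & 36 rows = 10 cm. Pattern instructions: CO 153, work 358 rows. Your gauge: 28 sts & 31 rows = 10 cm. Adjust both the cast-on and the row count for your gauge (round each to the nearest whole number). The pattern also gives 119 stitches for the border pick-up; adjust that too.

Cast on 171 stitches; work 308 rows; border pick-up 133 stitches.

Stitches: 153 × 28/25 = 171.36 → 171.
Rows: 358 × 31/36 = 308.28 → 308.
border pick-up: 119 × 28/25 = 133.28 → 133.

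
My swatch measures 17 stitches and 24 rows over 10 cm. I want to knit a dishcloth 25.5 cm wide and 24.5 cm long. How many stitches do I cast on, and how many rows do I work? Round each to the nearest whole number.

Cast on 43 stitches and work 59 rows.

Stitch gauge = 17/10 = 1.7 sts/cm; 25.5 × 1.7 = 43.35 → 43 sts.
Row gauge = 24/10 = 2.4 rows/cm; 24.5 × 2.4 = 58.80 → 59 rows.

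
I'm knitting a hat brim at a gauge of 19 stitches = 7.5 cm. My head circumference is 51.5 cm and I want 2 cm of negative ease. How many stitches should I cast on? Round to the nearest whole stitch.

Finished = 51.5 − 2 = 49.5 cm.
19 / 7.5 = 2.533 sts per cm.
49.50 × 2.533 = 125.40 sts.
→ 125 sts.

Cast on 125 stitches.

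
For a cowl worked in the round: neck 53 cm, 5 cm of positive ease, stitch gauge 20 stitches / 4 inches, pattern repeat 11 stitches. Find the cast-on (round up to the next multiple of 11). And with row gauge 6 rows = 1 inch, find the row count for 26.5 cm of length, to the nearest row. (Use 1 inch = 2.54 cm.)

Finished = 53 + 5 = 58 cm.
58 cm × 1/2.54 = 22.83 inches.
20/4 = 5 sts per in; 22.83 × 5 = 114.17 sts.
Next multiple of 11 → 121.
26.5 cm = 10.43 inches; × 6 = 62.60 → 63 rows.

Cast on 121 stitches; work 63 rows.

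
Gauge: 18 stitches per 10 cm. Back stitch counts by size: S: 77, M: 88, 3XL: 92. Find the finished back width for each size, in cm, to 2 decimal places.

S 42.78 cm; M 48.89 cm; 3XL 51.11 cm.

18/10 = 1.8 sts per cm.
S: 77 / 1.8 = 42.778 → 42.78 cm.
M: 88 / 1.8 = 48.889 → 48.89 cm.
3XL: 92 / 1.8 = 51.111 → 51.11 cm.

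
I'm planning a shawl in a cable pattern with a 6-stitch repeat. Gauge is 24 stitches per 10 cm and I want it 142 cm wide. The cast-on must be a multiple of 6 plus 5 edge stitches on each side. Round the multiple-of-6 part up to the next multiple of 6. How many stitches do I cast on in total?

346 stitches.

24 / 10 = 2.4 sts per cm.
142 × 2.4 = 340.80 sts.
Less 10 edge sts → 330.80 for the repeat.
Next multiple of 6: 336.
Add back 10 edge sts → 346.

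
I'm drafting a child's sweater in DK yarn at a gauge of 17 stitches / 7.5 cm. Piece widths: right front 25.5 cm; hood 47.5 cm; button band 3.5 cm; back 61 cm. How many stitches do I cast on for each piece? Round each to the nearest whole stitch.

Rate = 17/7.5 = 2.267 sts per cm.
right front: 25.5 × 2.267 = 57.80 → 58.
hood: 47.5 × 2.267 = 107.67 → 108.
button band: 3.5 × 2.267 = 7.93 → 8.
back: 61 × 2.267 = 138.27 → 138.

right front 58; hood 108; button band 8; back 138.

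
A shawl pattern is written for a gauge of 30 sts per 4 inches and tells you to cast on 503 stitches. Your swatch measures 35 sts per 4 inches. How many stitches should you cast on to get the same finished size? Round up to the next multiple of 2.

Scale factor = 35 / 30 = 1.167.
503 × 35 / 30 = 586.83 sts.
→ 588 sts.

CO 588 sts.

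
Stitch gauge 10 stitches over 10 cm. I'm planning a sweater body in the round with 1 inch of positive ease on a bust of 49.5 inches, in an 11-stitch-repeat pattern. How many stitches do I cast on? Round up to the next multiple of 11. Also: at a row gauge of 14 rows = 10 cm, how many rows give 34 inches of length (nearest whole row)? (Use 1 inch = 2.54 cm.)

Finished = 49.5 + 1 = 50.5 inches.
50.5 inches × 2.54 = 128.27 cm.
10/10 = 1 sts per cm; 128.27 × 1 = 128.27 sts.
Next multiple of 11 → 132.
34 inches = 86.36 cm; × 1.4 = 120.90 → 121 rows.

Cast on 132 stitches; work 121 rows.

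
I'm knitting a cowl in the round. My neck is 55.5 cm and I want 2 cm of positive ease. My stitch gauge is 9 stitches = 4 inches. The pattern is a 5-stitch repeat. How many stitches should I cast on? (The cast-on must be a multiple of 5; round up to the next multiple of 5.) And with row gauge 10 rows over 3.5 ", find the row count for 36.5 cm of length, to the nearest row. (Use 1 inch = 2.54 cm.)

Finished = 55.5 + 2 = 57.5 cm.
57.5 cm × 1/2.54 = 22.64 inches.
9/4 = 2.25 sts per in; 22.64 × 2.25 = 50.94 sts.
Next multiple of 5 → 55.
36.5 cm = 14.37 inches; × 2.857 = 41.06 → 41 rows.

Cast on 55 stitches; work 41 rows.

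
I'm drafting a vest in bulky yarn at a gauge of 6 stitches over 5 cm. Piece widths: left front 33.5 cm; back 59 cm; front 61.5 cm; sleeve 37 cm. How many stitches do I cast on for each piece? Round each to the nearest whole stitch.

left front 40; back 71; front 74; sleeve 44.

Rate = 6/5 = 1.2 sts per cm.
left front: 33.5 × 1.2 = 40.20 → 40.
back: 59 × 1.2 = 70.80 → 71.
front: 61.5 × 1.2 = 73.80 → 74.
sleeve: 37 × 1.2 = 44.40 → 44.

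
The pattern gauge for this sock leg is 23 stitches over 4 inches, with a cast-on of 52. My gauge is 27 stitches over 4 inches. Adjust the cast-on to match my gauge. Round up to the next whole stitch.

Cast on 62 stitches.

Scale factor = 27 / 23 = 1.174.
52 × 27 / 23 = 61.04 sts.
→ 62 sts.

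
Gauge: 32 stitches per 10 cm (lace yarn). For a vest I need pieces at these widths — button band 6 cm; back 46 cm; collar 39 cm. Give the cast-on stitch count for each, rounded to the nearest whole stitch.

Rate = 32/10 = 3.2 sts per cm.
button band: 6 × 3.2 = 19.20 → 19.
back: 46 × 3.2 = 147.20 → 147.
collar: 39 × 3.2 = 124.80 → 125.

button band 19; back 147; collar 125.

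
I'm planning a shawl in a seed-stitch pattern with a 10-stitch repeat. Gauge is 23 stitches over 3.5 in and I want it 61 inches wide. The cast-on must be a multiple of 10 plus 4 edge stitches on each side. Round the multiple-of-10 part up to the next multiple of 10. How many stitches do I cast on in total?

23 / 3.5 = 6.571 sts per inch.
61 × 6.571 = 400.86 sts.
Less 8 edge sts → 392.86 for the repeat.
Next multiple of 10: 400.
Add back 8 edge sts → 408.

408 stitches.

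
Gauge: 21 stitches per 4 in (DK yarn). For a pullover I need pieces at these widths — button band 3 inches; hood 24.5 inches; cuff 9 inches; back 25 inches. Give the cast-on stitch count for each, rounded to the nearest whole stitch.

button band 16; hood 129; cuff 47; back 131.

Rate = 21/4 = 5.25 sts per in.
button band: 3 × 5.25 = 15.75 → 16.
hood: 24.5 × 5.25 = 128.62 → 129.
cuff: 9 × 5.25 = 47.25 → 47.
back: 25 × 5.25 = 131.25 → 131.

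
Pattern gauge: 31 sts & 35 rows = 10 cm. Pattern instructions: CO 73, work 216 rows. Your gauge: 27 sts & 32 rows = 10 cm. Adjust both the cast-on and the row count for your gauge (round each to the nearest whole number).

Stitches: 73 × 27/31 = 63.58 → 64.
Rows: 216 × 32/35 = 197.49 → 197.

Cast on 64 stitches; work 197 rows.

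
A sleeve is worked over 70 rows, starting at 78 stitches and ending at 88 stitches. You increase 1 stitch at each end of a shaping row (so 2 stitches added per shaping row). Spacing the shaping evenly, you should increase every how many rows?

Stitches to add: |88 − 78| = 10.
Shaping rows needed: 10 / 2 = 5.
70 rows / 5 = every 14 rows.

Increase every 14th row.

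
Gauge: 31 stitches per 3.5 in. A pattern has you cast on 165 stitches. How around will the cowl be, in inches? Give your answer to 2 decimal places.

18.63 inches.

31 stitches / 3.5 inch = 8.857 stitches per inch.
165 / 8.857 = 18.629 inches.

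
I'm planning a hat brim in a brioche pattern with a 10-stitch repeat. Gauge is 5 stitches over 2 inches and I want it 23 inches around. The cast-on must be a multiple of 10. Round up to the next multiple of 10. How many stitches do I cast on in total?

5 / 2 = 2.5 sts per inch.
23 × 2.5 = 57.50 sts.
Next multiple of 10: 60.

60 stitches.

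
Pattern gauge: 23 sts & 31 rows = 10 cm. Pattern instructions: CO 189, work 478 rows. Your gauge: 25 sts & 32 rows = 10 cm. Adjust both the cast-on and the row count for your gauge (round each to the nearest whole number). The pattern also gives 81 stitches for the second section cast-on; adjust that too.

Cast on 205 stitches; work 493 rows; second section cast-on 88 stitches.

Stitches: 189 × 25/23 = 205.43 → 205.
Rows: 478 × 32/31 = 493.42 → 493.
second section cast-on: 81 × 25/23 = 88.04 → 88.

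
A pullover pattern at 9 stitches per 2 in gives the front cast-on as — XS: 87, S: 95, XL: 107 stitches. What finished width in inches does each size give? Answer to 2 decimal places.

XS 19.33 inches; S 21.11 inches; XL 23.78 inches.

9/2 = 4.5 sts per in.
XS: 87 / 4.5 = 19.333 → 19.33 in.
S: 95 / 4.5 = 21.111 → 21.11 in.
XL: 107 / 4.5 = 23.778 → 23.78 in.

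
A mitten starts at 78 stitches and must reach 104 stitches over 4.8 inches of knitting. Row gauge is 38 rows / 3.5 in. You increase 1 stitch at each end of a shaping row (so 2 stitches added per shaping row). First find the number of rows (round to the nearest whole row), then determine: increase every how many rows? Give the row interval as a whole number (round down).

Rows = 4.8 × 10.857 = 52.1 → 52 rows.
Stitches to add: 26 → 13 shaping rows (at 2 st each).
52 / 13 = 4.00 → every 4 rows.

Increase every 4th row.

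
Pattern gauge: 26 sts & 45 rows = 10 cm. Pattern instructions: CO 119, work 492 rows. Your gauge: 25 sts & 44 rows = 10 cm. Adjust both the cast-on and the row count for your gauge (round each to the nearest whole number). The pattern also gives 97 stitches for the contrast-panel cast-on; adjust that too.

Cast on 114 stitches; work 481 rows; contrast-panel cast-on 93 stitches.

Stitches: 119 × 25/26 = 114.42 → 114.
Rows: 492 × 44/45 = 481.07 → 481.
contrast-panel cast-on: 97 × 25/26 = 93.27 → 93.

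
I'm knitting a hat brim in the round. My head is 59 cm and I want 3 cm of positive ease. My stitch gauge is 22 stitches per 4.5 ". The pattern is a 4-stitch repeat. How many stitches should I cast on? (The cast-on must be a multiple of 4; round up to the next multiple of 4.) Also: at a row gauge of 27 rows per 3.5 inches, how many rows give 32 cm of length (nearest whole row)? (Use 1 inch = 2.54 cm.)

Finished = 59 + 3 = 62 cm.
62 cm × 1/2.54 = 24.41 inches.
22/4.5 = 4.889 sts per in; 24.41 × 4.889 = 119.34 sts.
Next multiple of 4 → 120.
32 cm = 12.60 inches; × 7.714 = 97.19 → 97 rows.

Cast on 120 stitches; work 97 rows.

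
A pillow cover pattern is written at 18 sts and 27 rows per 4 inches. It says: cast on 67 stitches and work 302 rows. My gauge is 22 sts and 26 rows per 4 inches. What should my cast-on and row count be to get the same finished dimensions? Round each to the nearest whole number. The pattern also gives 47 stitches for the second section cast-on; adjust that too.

Cast on 82 stitches; work 291 rows; second section cast-on 57 stitches.

Stitches: 67 × 22/18 = 81.89 → 82.
Rows: 302 × 26/27 = 290.81 → 291.
second section cast-on: 47 × 22/18 = 57.44 → 57.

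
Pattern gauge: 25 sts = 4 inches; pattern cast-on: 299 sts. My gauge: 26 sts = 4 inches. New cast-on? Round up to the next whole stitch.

Scale factor = 26 / 25 = 1.040.
299 × 26 / 25 = 310.96 sts.
→ 311 sts.

CO 311 sts.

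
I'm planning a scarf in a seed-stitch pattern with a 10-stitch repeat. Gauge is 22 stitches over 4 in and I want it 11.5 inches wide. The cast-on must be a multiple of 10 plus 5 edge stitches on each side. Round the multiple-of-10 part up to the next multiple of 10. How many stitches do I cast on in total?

22 / 4 = 5.5 sts per inch.
11.5 × 5.5 = 63.25 sts.
Less 10 edge sts → 53.25 for the repeat.
Next multiple of 10: 60.
Add back 10 edge sts → 70.

Cast on 70 stitches.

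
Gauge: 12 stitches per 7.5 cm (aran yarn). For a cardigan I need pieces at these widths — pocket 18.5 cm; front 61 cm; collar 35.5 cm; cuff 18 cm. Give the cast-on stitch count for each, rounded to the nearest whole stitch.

Rate = 12/7.5 = 1.6 sts per cm.
pocket: 18.5 × 1.6 = 29.60 → 30.
front: 61 × 1.6 = 97.60 → 98.
collar: 35.5 × 1.6 = 56.80 → 57.
cuff: 18 × 1.6 = 28.80 → 29.

pocket 30; front 98; collar 57; cuff 29.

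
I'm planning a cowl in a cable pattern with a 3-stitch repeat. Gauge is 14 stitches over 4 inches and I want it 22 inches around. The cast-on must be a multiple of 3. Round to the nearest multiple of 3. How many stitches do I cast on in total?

CO 78 sts.

14 / 4 = 3.5 sts per inch.
22 × 3.5 = 77.00 sts.
Nearest multiple of 3: 78.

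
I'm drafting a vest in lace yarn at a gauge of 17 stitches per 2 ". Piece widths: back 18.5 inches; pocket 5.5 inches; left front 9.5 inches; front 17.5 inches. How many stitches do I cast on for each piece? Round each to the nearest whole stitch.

Rate = 17/2 = 8.5 sts per in.
back: 18.5 × 8.5 = 157.25 → 157.
pocket: 5.5 × 8.5 = 46.75 → 47.
left front: 9.5 × 8.5 = 80.75 → 81.
front: 17.5 × 8.5 = 148.75 → 149.

back 157; pocket 47; left front 81; front 149.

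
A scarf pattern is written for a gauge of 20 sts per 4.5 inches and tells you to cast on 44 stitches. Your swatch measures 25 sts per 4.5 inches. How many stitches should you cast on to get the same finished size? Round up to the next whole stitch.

Cast on 55 stitches.

Scale factor = 25 / 20 = 1.250.
44 × 25 / 20 = 55.00 sts.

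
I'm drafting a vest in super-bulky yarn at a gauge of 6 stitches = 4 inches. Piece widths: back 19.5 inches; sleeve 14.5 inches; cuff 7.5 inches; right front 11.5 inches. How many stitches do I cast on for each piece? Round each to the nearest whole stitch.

Rate = 6/4 = 1.5 sts per in.
back: 19.5 × 1.5 = 29.25 → 29.
sleeve: 14.5 × 1.5 = 21.75 → 22.
cuff: 7.5 × 1.5 = 11.25 → 11.
right front: 11.5 × 1.5 = 17.25 → 17.

back 29; sleeve 22; cuff 11; right front 17.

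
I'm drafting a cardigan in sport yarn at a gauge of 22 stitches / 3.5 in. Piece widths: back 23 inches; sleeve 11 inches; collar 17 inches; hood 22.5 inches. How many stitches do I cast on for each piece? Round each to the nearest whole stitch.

Rate = 22/3.5 = 6.286 sts per in.
back: 23 × 6.286 = 144.57 → 145.
sleeve: 11 × 6.286 = 69.14 → 69.
collar: 17 × 6.286 = 106.86 → 107.
hood: 22.5 × 6.286 = 141.43 → 141.

back 145; sleeve 69; collar 107; hood 141.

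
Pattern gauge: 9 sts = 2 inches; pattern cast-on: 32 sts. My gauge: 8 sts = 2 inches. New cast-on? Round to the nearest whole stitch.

Scale factor = 8 / 9 = 0.889.
32 × 8 / 9 = 28.44 sts.
→ 28 sts.

CO 28 sts.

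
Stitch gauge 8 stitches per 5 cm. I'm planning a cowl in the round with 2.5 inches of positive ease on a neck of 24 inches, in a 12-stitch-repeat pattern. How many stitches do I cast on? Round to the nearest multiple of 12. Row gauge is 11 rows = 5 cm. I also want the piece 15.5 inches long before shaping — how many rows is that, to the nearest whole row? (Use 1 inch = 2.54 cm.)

Cast on 108 stitches; work 87 rows.

Finished = 24 + 2.5 = 26.5 inches.
26.5 inches × 2.54 = 67.31 cm.
8/5 = 1.6 sts per cm; 67.31 × 1.6 = 107.70 sts.
Nearest multiple of 12 → 108.
15.5 inches = 39.37 cm; × 2.2 = 86.61 → 87 rows.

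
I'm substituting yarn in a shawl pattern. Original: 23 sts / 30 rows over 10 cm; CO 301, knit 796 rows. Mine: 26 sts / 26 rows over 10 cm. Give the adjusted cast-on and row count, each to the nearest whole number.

Cast on 340 stitches; work 690 rows.

Stitches: 301 × 26/23 = 340.26 → 340.
Rows: 796 × 26/30 = 689.87 → 690.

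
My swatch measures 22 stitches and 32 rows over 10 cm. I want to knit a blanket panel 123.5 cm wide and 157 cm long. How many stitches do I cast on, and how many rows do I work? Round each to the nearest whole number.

Cast on 272 stitches and work 502 rows.

Stitch gauge = 22/10 = 2.2 sts/cm; 123.5 × 2.2 = 271.70 → 272 sts.
Row gauge = 32/10 = 3.2 rows/cm; 157 × 3.2 = 502.40 → 502 rows.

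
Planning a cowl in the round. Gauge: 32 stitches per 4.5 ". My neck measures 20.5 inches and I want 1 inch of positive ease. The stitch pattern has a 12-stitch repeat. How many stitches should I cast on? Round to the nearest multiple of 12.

Finished = 20.5 + 1 = 21.5 inches.
32 / 4.5 = 7.111 sts/in.
21.5 × 7.111 = 152.89 sts.
Nearest multiple of 12: 156.

156 stitches.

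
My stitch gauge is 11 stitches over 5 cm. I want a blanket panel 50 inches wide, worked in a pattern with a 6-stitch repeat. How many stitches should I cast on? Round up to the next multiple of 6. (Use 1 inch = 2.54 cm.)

50 in = 50 × 2.54 = 127.00 cm.
11 / 5 = 2.2 sts/cm.
127.00 × 2.2 = 279.40 sts.
→ 282.

CO 282 sts.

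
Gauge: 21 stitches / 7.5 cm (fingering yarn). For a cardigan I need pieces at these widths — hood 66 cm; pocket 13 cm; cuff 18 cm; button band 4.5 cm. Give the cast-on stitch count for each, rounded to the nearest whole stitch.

Rate = 21/7.5 = 2.8 sts per cm.
hood: 66 × 2.8 = 184.80 → 185.
pocket: 13 × 2.8 = 36.40 → 36.
cuff: 18 × 2.8 = 50.40 → 50.
button band: 4.5 × 2.8 = 12.60 → 13.

hood 185; pocket 36; cuff 50; button band 13.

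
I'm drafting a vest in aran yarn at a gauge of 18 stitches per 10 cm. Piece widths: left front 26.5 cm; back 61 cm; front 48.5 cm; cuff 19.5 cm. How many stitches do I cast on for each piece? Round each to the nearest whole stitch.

left front 48; back 110; front 87; cuff 35.

Rate = 18/10 = 1.8 sts per cm.
left front: 26.5 × 1.8 = 47.70 → 48.
back: 61 × 1.8 = 109.80 → 110.
front: 48.5 × 1.8 = 87.30 → 87.
cuff: 19.5 × 1.8 = 35.10 → 35.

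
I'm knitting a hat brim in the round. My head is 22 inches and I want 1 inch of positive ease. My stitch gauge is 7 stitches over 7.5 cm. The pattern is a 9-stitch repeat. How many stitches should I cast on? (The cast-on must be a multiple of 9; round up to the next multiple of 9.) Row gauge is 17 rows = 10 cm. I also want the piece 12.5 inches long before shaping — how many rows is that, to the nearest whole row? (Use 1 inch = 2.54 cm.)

Finished = 22 + 1 = 23 inches.
23 inches × 2.54 = 58.42 cm.
7/7.5 = 0.933 sts per cm; 58.42 × 0.933 = 54.53 sts.
Next multiple of 9 → 63.
12.5 inches = 31.75 cm; × 1.7 = 53.98 → 54 rows.

Cast on 63 stitches; work 54 rows.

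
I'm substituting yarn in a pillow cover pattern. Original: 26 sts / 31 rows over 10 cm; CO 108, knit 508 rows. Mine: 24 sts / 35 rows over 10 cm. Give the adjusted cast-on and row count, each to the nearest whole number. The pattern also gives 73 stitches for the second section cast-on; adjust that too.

Stitches: 108 × 24/26 = 99.69 → 100.
Rows: 508 × 35/31 = 573.55 → 574.
second section cast-on: 73 × 24/26 = 67.38 → 67.

Cast on 100 stitches; work 574 rows; second section cast-on 67 stitches.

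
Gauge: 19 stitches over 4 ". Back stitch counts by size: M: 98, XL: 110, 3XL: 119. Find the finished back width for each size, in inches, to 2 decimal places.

19/4 = 4.75 sts per in.
M: 98 / 4.75 = 20.632 → 20.63 in.
XL: 110 / 4.75 = 23.158 → 23.16 in.
3XL: 119 / 4.75 = 25.053 → 25.05 in.

M 20.63 inches; XL 23.16 inches; 3XL 25.05 inches.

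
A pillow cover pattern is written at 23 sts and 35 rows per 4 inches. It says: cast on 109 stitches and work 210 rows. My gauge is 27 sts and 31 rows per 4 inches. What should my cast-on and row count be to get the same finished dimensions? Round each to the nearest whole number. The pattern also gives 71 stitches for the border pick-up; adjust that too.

Stitches: 109 × 27/23 = 127.96 → 128.
Rows: 210 × 31/35 = 186.00 → 186.
border pick-up: 71 × 27/23 = 83.35 → 83.

Cast on 128 stitches; work 186 rows; border pick-up 83 stitches.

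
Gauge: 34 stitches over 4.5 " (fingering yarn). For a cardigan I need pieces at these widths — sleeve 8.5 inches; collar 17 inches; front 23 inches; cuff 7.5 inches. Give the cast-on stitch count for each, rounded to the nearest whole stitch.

Rate = 34/4.5 = 7.556 sts per in.
sleeve: 8.5 × 7.556 = 64.22 → 64.
collar: 17 × 7.556 = 128.44 → 128.
front: 23 × 7.556 = 173.78 → 174.
cuff: 7.5 × 7.556 = 56.67 → 57.

sleeve 64; collar 128; front 174; cuff 57.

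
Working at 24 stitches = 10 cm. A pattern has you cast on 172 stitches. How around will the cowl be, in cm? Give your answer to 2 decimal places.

24 stitches / 10 cm = 2.4 stitches per cm.
172 / 2.4 = 71.667 cm.

71.67 cm.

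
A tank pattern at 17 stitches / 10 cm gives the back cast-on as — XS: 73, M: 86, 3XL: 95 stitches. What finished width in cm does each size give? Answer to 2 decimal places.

XS 42.94 cm; M 50.59 cm; 3XL 55.88 cm.

17/10 = 1.7 sts per cm.
XS: 73 / 1.7 = 42.941 → 42.94 cm.
M: 86 / 1.7 = 50.588 → 50.59 cm.
3XL: 95 / 1.7 = 55.882 → 55.88 cm.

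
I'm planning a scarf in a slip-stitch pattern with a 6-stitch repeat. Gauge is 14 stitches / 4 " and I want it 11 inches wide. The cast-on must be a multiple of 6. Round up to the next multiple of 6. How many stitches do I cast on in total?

Cast on 42 stitches.

14 / 4 = 3.5 sts per inch.
11 × 3.5 = 38.50 sts.
Next multiple of 6: 42.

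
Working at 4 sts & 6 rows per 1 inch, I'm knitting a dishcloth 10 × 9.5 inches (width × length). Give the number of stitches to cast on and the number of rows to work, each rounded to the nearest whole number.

Stitch gauge = 4/1 = 4 sts/in; 10 × 4 = 40.00 → 40 sts.
Row gauge = 6/1 = 6 rows/in; 9.5 × 6 = 57.00 → 57 rows.

Cast on 40 stitches and work 57 rows.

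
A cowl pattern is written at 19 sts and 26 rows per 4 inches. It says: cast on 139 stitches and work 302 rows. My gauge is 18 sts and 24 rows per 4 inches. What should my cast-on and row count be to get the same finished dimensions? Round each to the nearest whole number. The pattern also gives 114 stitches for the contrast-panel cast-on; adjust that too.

Cast on 132 stitches; work 279 rows; contrast-panel cast-on 108 stitches.

Stitches: 139 × 18/19 = 131.68 → 132.
Rows: 302 × 24/26 = 278.77 → 279.
contrast-panel cast-on: 114 × 18/19 = 108.00 → 108.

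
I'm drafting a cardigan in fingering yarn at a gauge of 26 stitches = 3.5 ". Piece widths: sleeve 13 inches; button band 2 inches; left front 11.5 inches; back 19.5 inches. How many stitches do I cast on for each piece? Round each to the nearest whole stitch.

Rate = 26/3.5 = 7.429 sts per in.
sleeve: 13 × 7.429 = 96.57 → 97.
button band: 2 × 7.429 = 14.86 → 15.
left front: 11.5 × 7.429 = 85.43 → 85.
back: 19.5 × 7.429 = 144.86 → 145.

sleeve 97; button band 15; left front 85; back 145.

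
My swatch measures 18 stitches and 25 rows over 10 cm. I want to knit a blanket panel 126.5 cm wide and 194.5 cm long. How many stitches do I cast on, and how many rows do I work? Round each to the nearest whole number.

Stitch gauge = 18/10 = 1.8 sts/cm; 126.5 × 1.8 = 227.70 → 228 sts.
Row gauge = 25/10 = 2.5 rows/cm; 194.5 × 2.5 = 486.25 → 486 rows.

Cast on 228 stitches and work 486 rows.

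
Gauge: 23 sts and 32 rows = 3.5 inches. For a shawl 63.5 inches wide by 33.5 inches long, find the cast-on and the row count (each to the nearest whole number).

Cast on 417 stitches and work 306 rows.

Stitch gauge = 23/3.5 = 6.571 sts/in; 63.5 × 6.571 = 417.29 → 417 sts.
Row gauge = 32/3.5 = 9.143 rows/in; 33.5 × 9.143 = 306.29 → 306 rows.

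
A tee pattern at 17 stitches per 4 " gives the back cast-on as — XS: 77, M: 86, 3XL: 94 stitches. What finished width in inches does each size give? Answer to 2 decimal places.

17/4 = 4.25 sts per in.
XS: 77 / 4.25 = 18.118 → 18.12 in.
M: 86 / 4.25 = 20.235 → 20.24 in.
3XL: 94 / 4.25 = 22.118 → 22.12 in.

XS 18.12 inches; M 20.24 inches; 3XL 22.12 inches.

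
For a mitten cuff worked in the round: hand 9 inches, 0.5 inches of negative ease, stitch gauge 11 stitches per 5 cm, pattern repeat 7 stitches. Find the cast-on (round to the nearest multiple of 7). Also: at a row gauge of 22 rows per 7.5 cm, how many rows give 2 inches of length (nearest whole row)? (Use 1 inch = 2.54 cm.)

Cast on 49 stitches; work 15 rows.

Finished = 9 − 0.5 = 8.5 inches.
8.5 inches × 2.54 = 21.59 cm.
11/5 = 2.2 sts per cm; 21.59 × 2.2 = 47.50 sts.
Nearest multiple of 7 → 49.
2 inches = 5.08 cm; × 2.933 = 14.90 → 15 rows.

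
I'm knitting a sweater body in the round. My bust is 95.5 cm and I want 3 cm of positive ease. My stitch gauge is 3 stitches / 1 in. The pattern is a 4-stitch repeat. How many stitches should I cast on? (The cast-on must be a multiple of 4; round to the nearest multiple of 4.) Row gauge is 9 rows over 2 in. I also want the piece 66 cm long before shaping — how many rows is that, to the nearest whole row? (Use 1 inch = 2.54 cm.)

Finished = 95.5 + 3 = 98.5 cm.
98.5 cm × 1/2.54 = 38.78 inches.
3/1 = 3 sts per in; 38.78 × 3 = 116.34 sts.
Nearest multiple of 4 → 116.
66 cm = 25.98 inches; × 4.5 = 116.93 → 117 rows.

Cast on 116 stitches; work 117 rows.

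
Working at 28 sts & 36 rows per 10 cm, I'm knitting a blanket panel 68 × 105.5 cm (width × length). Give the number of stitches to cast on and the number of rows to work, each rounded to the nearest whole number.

Cast on 190 stitches and work 380 rows.

Stitch gauge = 28/10 = 2.8 sts/cm; 68 × 2.8 = 190.40 → 190 sts.
Row gauge = 36/10 = 3.6 rows/cm; 105.5 × 3.6 = 379.80 → 380 rows.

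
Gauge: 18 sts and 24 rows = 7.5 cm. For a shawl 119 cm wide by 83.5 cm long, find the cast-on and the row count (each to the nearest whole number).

Stitch gauge = 18/7.5 = 2.4 sts/cm; 119 × 2.4 = 285.60 → 286 sts.
Row gauge = 24/7.5 = 3.2 rows/cm; 83.5 × 3.2 = 267.20 → 267 rows.

Cast on 286 stitches and work 267 rows.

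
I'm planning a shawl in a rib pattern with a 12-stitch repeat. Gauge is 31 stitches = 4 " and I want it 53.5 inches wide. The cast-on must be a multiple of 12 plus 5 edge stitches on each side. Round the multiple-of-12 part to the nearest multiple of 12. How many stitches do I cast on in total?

CO 418 sts.

31 / 4 = 7.75 sts per inch.
53.5 × 7.75 = 414.62 sts.
Less 10 edge sts → 404.62 for the repeat.
Nearest multiple of 12: 408.
Add back 10 edge sts → 418.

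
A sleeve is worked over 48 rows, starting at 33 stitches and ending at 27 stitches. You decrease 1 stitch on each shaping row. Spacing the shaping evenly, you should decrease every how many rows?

Decrease every 8th row.

Stitches to remove: |27 − 33| = 6.
Shaping rows needed: 6 / 1 = 6.
48 rows / 6 = every 8 rows.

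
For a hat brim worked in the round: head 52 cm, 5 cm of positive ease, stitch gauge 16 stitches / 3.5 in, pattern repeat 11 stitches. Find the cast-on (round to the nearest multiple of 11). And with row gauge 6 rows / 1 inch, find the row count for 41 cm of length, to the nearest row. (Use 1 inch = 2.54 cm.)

Cast on 99 stitches; work 97 rows.

Finished = 52 + 5 = 57 cm.
57 cm × 1/2.54 = 22.44 inches.
16/3.5 = 4.571 sts per in; 22.44 × 4.571 = 102.59 sts.
Nearest multiple of 11 → 99.
41 cm = 16.14 inches; × 6 = 96.85 → 97 rows.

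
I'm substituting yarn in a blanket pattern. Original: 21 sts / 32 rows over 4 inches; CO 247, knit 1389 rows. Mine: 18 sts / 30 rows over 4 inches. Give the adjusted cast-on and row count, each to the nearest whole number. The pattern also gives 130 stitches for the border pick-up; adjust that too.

Stitches: 247 × 18/21 = 211.71 → 212.
Rows: 1389 × 30/32 = 1302.19 → 1302.
border pick-up: 130 × 18/21 = 111.43 → 111.

Cast on 212 stitches; work 1302 rows; border pick-up 111 stitches.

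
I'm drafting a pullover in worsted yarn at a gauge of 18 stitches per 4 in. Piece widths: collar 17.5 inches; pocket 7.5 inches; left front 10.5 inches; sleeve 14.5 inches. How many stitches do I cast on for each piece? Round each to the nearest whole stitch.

Rate = 18/4 = 4.5 sts per in.
collar: 17.5 × 4.5 = 78.75 → 79.
pocket: 7.5 × 4.5 = 33.75 → 34.
left front: 10.5 × 4.5 = 47.25 → 47.
sleeve: 14.5 × 4.5 = 65.25 → 65.

collar 79; pocket 34; left front 47; sleeve 65.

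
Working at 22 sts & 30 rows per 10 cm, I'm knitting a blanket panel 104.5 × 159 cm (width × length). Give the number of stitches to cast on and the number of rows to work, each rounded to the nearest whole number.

Cast on 230 stitches and work 477 rows.

Stitch gauge = 22/10 = 2.2 sts/cm; 104.5 × 2.2 = 229.90 → 230 sts.
Row gauge = 30/10 = 3 rows/cm; 159 × 3 = 477.00 → 477 rows.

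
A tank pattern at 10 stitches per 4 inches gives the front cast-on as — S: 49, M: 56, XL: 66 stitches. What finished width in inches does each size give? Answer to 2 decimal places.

10/4 = 2.5 sts per in.
S: 49 / 2.5 = 19.600 → 19.60 in.
M: 56 / 2.5 = 22.400 → 22.40 in.
XL: 66 / 2.5 = 26.400 → 26.40 in.

S 19.60 inches; M 22.40 inches; XL 26.40 inches.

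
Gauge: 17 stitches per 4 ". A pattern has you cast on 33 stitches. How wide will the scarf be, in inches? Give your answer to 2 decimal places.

17 stitches / 4 inch = 4.25 stitches per inch.
33 / 4.25 = 7.765 inches.

7.76 inches.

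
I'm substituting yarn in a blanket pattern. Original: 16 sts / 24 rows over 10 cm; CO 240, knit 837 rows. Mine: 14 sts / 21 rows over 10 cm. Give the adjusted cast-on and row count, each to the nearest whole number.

Cast on 210 stitches; work 732 rows.

Stitches: 240 × 14/16 = 210.00 → 210.
Rows: 837 × 21/24 = 732.38 → 732.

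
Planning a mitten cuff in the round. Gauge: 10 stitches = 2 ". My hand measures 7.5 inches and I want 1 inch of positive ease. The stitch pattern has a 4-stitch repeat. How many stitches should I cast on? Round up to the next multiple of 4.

Cast on 44 stitches.

Finished = 7.5 + 1 = 8.5 inches.
10 / 2 = 5 sts/in.
8.5 × 5 = 42.50 sts.
Next multiple of 4: 44.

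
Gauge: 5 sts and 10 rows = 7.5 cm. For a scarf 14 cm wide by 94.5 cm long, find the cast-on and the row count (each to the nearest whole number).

Stitch gauge = 5/7.5 = 0.667 sts/cm; 14 × 0.667 = 9.33 → 9 sts.
Row gauge = 10/7.5 = 1.333 rows/cm; 94.5 × 1.333 = 126.00 → 126 rows.

Cast on 9 stitches and work 126 rows.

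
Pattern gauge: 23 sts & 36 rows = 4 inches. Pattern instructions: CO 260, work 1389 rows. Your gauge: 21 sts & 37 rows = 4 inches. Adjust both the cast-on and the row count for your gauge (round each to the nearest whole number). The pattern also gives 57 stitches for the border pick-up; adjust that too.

Cast on 237 stitches; work 1428 rows; border pick-up 52 stitches.

Stitches: 260 × 21/23 = 237.39 → 237.
Rows: 1389 × 37/36 = 1427.58 → 1428.
border pick-up: 57 × 21/23 = 52.04 → 52.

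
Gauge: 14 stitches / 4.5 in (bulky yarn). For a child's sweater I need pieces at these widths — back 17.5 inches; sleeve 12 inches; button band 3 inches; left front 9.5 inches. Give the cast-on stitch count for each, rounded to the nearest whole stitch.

back 54; sleeve 37; button band 9; left front 30.

Rate = 14/4.5 = 3.111 sts per in.
back: 17.5 × 3.111 = 54.44 → 54.
sleeve: 12 × 3.111 = 37.33 → 37.
button band: 3 × 3.111 = 9.33 → 9.
left front: 9.5 × 3.111 = 29.56 → 30.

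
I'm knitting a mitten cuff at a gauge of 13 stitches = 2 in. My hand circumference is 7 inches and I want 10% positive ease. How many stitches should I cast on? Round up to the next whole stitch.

Finished = 7 × 1.10 = 7.70 in.
13 / 2 = 6.5 sts per inch.
7.70 × 6.5 = 50.05 sts.
→ 51 sts.

CO 51 sts.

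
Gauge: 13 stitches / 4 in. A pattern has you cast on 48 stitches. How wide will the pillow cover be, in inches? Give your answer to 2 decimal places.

13 stitches / 4 inch = 3.25 stitches per inch.
48 / 3.25 = 14.769 inches.

14.77 inches.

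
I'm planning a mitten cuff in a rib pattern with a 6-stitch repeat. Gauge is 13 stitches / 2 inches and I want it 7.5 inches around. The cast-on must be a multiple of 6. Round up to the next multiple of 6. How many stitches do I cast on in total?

13 / 2 = 6.5 sts per inch.
7.5 × 6.5 = 48.75 sts.
Next multiple of 6: 54.

54 stitches.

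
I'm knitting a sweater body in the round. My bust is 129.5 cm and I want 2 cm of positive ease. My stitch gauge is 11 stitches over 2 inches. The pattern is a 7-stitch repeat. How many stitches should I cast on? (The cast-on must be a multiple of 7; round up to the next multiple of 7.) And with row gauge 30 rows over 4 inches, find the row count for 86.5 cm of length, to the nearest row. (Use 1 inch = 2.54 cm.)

Cast on 287 stitches; work 255 rows.

Finished = 129.5 + 2 = 131.5 cm.
131.5 cm × 1/2.54 = 51.77 inches.
11/2 = 5.5 sts per in; 51.77 × 5.5 = 284.74 sts.
Next multiple of 7 → 287.
86.5 cm = 34.06 inches; × 7.5 = 255.41 → 255 rows.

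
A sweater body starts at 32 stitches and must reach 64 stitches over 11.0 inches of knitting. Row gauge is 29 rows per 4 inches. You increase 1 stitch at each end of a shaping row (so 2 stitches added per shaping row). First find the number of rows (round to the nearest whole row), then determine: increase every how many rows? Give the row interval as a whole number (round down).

Increase every 5th row.

Rows = 11.0 × 7.25 = 79.8 → 80 rows.
Stitches to add: 32 → 16 shaping rows (at 2 st each).
80 / 16 = 5.00 → every 5 rows.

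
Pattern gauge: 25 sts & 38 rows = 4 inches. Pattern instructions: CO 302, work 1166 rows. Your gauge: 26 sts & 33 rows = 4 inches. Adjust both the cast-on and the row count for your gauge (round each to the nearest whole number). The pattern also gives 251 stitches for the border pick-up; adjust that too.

Stitches: 302 × 26/25 = 314.08 → 314.
Rows: 1166 × 33/38 = 1012.58 → 1013.
border pick-up: 251 × 26/25 = 261.04 → 261.

Cast on 314 stitches; work 1013 rows; border pick-up 261 stitches.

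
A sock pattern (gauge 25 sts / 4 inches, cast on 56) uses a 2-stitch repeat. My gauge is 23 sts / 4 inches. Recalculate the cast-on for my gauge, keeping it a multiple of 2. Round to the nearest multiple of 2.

56 × 23 / 25 = 51.52.
Nearest multiple of 2: 52.

Cast on 52 stitches.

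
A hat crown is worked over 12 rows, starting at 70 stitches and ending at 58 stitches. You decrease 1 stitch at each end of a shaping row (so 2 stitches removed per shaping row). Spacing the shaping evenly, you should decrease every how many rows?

Decrease every 2nd row.

Stitches to remove: |58 − 70| = 12.
Shaping rows needed: 12 / 2 = 6.
12 rows / 6 = every 2 rows.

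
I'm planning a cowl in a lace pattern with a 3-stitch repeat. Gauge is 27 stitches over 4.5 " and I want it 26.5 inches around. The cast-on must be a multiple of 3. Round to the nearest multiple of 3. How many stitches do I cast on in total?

CO 159 sts.

27 / 4.5 = 6 sts per inch.
26.5 × 6 = 159.00 sts.
Nearest multiple of 3: 159.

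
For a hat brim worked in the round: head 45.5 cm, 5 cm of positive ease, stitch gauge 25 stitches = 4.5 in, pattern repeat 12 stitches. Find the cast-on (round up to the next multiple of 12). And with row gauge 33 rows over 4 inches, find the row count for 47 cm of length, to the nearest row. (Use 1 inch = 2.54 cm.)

Cast on 120 stitches; work 153 rows.

Finished = 45.5 + 5 = 50.5 cm.
50.5 cm × 1/2.54 = 19.88 inches.
25/4.5 = 5.556 sts per in; 19.88 × 5.556 = 110.45 sts.
Next multiple of 12 → 120.
47 cm = 18.50 inches; × 8.25 = 152.66 → 153 rows.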